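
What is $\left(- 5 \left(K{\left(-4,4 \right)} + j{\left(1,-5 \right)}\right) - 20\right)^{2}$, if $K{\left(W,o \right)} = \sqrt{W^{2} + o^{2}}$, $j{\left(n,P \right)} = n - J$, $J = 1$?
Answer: $1200 + 800 \sqrt{2} \approx 2331.4$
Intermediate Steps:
$j{\left(n,P \right)} = -1 + n$ ($j{\left(n,P \right)} = n - 1 = -1 + n$)
$\left(- 5 \left(K{\left(-4,4 \right)} + j{\left(1,-5 \right)}\right) - 20\right)^{2} = \left(- 5 \left(\sqrt{\left(-4\right)^{2} + 4^{2}} + \left(-1 + 1\right)\right) - 20\right)^{2} = \left(- 5 \left(\sqrt{16 + 16} + 0\right) - 20\right)^{2} = \left(- 5 \left(\sqrt{32} + 0\right) - 20\right)^{2} = \left(- 5 \left(4 \sqrt{2} + 0\right) - 20\right)^{2} = \left(- 5 \cdot 4 \sqrt{2} - 20\right)^{2} = \left(- 20 \sqrt{2} - 20\right)^{2} = \left(-20 - 20 \sqrt{2}\right)^{2}$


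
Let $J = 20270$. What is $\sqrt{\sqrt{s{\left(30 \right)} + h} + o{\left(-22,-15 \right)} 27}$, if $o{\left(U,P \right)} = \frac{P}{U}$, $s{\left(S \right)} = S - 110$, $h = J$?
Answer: $\frac{\sqrt{8910 + 484 \sqrt{20190}}}{22} \approx 12.669$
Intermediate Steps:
$h = 20270$
$s{\left(S \right)} = -110 + S$
$\sqrt{\sqrt{s{\left(30 \right)} + h} + o{\left(-22,-15 \right)} 27} = \sqrt{\sqrt{\left(-110 + 30\right) + 20270} + - \frac{15}{-22} \cdot 27} = \sqrt{\sqrt{-80 + 20270} + \left(-15\right) \left(- \frac{1}{22}\right) 27} = \sqrt{\sqrt{20190} + \frac{15}{22} \cdot 27} = \sqrt{\sqrt{20190} + \frac{405}{22}} = \sqrt{\frac{405}{22} + \sqrt{20190}}$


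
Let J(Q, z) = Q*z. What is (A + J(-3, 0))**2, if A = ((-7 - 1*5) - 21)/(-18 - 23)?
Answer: 1089/1681 ≈ 0.64783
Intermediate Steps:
A = 33/41 (A = ((-7 - 5) - 21)/(-41) = (-12 - 21)*(-1/41) = -33*(-1/41) = 33/41 ≈ 0.80488)
(A + J(-3, 0))**2 = (33/41 - 3*0)**2 = (33/41 + 0)**2 = (33/41)**2 = 1089/1681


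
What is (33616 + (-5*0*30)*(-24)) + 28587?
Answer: 62203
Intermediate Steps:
(33616 + (-5*0*30)*(-24)) + 28587 = (33616 + (0*30)*(-24)) + 28587 = (33616 + 0*(-24)) + 28587 = (33616 + 0) + 28587 = 33616 + 28587 = 62203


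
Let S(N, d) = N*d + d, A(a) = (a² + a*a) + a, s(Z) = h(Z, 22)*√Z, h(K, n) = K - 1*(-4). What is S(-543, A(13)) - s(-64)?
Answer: -190242 + 480*I ≈ -1.9024e+5 + 480.0*I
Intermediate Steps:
h(K, n) = 4 + K (h(K, n) = K + 4 = 4 + K)
s(Z) = √Z*(4 + Z) (s(Z) = (4 + Z)*√Z = √Z*(4 + Z))
A(a) = a + 2*a² (A(a) = (a² + a²) + a = 2*a² + a = a + 2*a²)
S(N, d) = d + N*d
S(-543, A(13)) - s(-64) = (13*(1 + 2*13))*(1 - 543) - √(-64)*(4 - 64) = (13*(1 + 26))*(-542) - 8*I*(-60) = (13*27)*(-542) - (-480)*I = 351*(-542) + 480*I = -190242 + 480*I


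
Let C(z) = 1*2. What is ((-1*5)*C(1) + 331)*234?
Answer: 75114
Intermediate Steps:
C(z) = 2
((-1*5)*C(1) + 331)*234 = (-1*5*2 + 331)*234 = (-5*2 + 331)*234 = (-10 + 331)*234 = 321*234 = 75114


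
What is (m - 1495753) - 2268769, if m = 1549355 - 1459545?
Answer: -3674712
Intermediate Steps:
m = 89810
(m - 1495753) - 2268769 = (89810 - 1495753) - 2268769 = -1405943 - 2268769 = -3674712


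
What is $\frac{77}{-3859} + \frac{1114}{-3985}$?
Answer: $- \frac{4605771}{15378115} \approx -0.2995$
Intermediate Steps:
$\frac{77}{-3859} + \frac{1114}{-3985} = 77 \left(- \frac{1}{3859}\right) + 1114 \left(- \frac{1}{3985}\right) = - \frac{77}{3859} - \frac{1114}{3985} = - \frac{4605771}{15378115}$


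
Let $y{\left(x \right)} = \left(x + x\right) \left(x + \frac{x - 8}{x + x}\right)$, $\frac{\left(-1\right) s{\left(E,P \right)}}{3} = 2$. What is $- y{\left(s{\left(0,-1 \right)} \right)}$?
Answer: $-58$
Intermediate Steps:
$s{\left(E,P \right)} = -6$ ($s{\left(E,P \right)} = \left(-3\right) 2 = -6$)
$y{\left(x \right)} = 2 x \left(x + \frac{-8 + x}{2 x}\right)$
$- y{\left(s{\left(0,-1 \right)} \right)} = - (-8 - 6 + 2 \left(-6\right)^{2}) = - (-8 - 6 + 2 \cdot 36) = - (-8 - 6 + 72) = \left(-1\right) 58 = -58$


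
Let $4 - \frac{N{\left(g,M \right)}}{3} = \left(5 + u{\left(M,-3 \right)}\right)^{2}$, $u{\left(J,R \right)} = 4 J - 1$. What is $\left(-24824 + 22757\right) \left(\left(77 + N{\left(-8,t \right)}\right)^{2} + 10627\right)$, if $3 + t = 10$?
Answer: $-18414729372$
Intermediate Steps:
$u{\left(J,R \right)} = -1 + 4 J$
$t = 7$ ($t = -3 + 10 = 7$)
$N{\left(g,M \right)} = 12 - 3 \left(4 + 4 M\right)^{2}$ ($N{\left(g,M \right)} = 12 - 3 \left(5 + \left(-1 + 4 M\right)\right)^{2} = 12 - 3 \left(4 + 4 M\right)^{2}$)
$\left(-24824 + 22757\right) \left(\left(77 + N{\left(-8,t \right)}\right)^{2} + 10627\right) = \left(-24824 + 22757\right) \left(\left(77 + \left(12 - 48 \left(1 + 7\right)^{2}\right)\right)^{2} + 10627\right) = - 2067 \left(\left(77 + \left(12 - 48 \cdot 8^{2}\right)\right)^{2} + 10627\right) = - 2067 \left(\left(77 + \left(12 - 3072\right)\right)^{2} + 10627\right) = - 2067 \left(\left(77 - 3060\right)^{2} + 10627\right) = - 2067 \left(\left(-2983\right)^{2} + 10627\right) = - 2067 \left(8898289 + 10627\right) = \left(-2067\right) 8908916 = -18414729372$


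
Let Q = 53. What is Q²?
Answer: 2809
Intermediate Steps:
Q² = 53² = 2809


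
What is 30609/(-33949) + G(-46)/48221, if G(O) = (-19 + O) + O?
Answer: -1479764928/1637054729 ≈ -0.90392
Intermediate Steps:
G(O) = -19 + 2*O
30609/(-33949) + G(-46)/48221 = 30609/(-33949) + (-19 + 2*(-46))/48221 = 30609*(-1/33949) + (-19 - 92)*(1/48221) = -30609/33949 - 111*1/48221 = -30609/33949 - 111/48221 = -1479764928/1637054729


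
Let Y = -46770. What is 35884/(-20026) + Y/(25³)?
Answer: -149730352/31290625 ≈ -4.7851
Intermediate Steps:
35884/(-20026) + Y/(25³) = 35884/(-20026) - 46770/(25³) = 35884*(-1/20026) - 46770/15625 = -17942/10013 - 46770*1/15625 = -17942/10013 - 9354/3125 = -149730352/31290625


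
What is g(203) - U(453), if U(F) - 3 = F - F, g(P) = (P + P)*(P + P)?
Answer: 164833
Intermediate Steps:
g(P) = 4*P² (g(P) = (2*P)*(2*P) = 4*P²)
U(F) = 3 (U(F) = 3 + (F - F) = 3 + 0 = 3)
g(203) - U(453) = 4*203² - 1*3 = 4*41209 - 3 = 164836 - 3 = 164833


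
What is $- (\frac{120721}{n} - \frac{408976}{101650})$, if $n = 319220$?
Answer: $\frac{11828202907}{3244871300} \approx 3.6452$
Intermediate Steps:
$- (\frac{120721}{n} - \frac{408976}{101650}) = - (\frac{120721}{319220} - \frac{408976}{101650}) = - (120721 \cdot \frac{1}{319220} - \frac{204488}{50825}) = - (\frac{120721}{319220} - \frac{204488}{50825}) = \left(-1\right) \left(- \frac{11828202907}{3244871300}\right) = \frac{11828202907}{3244871300}$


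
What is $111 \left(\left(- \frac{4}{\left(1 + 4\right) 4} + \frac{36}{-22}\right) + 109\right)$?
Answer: $\frac{654234}{55} \approx 11895.0$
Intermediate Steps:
$111 \left(\left(- \frac{4}{\left(1 + 4\right) 4} + \frac{36}{-22}\right) + 109\right) = 111 \left(\left(- \frac{4}{5 \cdot 4} + 36 \left(- \frac{1}{22}\right)\right) + 109\right) = 111 \left(\left(- \frac{4}{20} - \frac{18}{11}\right) + 109\right) = 111 \left(\left(\left(-4\right) \frac{1}{20} - \frac{18}{11}\right) + 109\right) = 111 \left(\left(- \frac{1}{5} - \frac{18}{11}\right) + 109\right) = 111 \left(- \frac{101}{55} + 109\right) = 111 \cdot \frac{5894}{55} = \frac{654234}{55}$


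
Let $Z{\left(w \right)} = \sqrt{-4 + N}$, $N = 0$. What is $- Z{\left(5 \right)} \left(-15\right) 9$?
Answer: $270 i \approx 270.0 i$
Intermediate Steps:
$Z{\left(w \right)} = 2 i$ ($Z{\left(w \right)} = \sqrt{-4 + 0} = \sqrt{-4} = 2 i$)
$- Z{\left(5 \right)} \left(-15\right) 9 = - 2 i \left(-15\right) 9 = 30 i 9 = 270 i$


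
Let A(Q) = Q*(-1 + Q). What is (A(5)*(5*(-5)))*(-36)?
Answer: 18000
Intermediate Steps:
(A(5)*(5*(-5)))*(-36) = ((5*(-1 + 5))*(5*(-5)))*(-36) = ((5*4)*(-25))*(-36) = (20*(-25))*(-36) = -500*(-36) = 18000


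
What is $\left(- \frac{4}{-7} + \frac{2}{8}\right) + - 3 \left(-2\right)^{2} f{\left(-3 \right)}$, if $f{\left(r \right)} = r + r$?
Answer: $\frac{2039}{28} \approx 72.821$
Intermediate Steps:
$f{\left(r \right)} = 2 r$
$\left(- \frac{4}{-7} + \frac{2}{8}\right) + - 3 \left(-2\right)^{2} f{\left(-3 \right)} = \left(- \frac{4}{-7} + \frac{2}{8}\right) + - 3 \left(-2\right)^{2} \cdot 2 \left(-3\right) = \left(\left(-4\right) \left(- \frac{1}{7}\right) + 2 \cdot \frac{1}{8}\right) + \left(-3\right) 4 \left(-6\right) = \left(\frac{4}{7} + \frac{1}{4}\right) - -72 = \frac{23}{28} + 72 = \frac{2039}{28}$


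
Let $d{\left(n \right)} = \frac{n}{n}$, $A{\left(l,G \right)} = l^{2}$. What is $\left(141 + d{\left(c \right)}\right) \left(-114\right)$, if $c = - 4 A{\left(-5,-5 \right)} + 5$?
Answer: $-16188$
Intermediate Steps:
$c = -95$ ($c = - 4 \left(-5\right)^{2} + 5 = \left(-4\right) 25 + 5 = -100 + 5 = -95$)
$d{\left(n \right)} = 1$
$\left(141 + d{\left(c \right)}\right) \left(-114\right) = \left(141 + 1\right) \left(-114\right) = 142 \left(-114\right) = -16188$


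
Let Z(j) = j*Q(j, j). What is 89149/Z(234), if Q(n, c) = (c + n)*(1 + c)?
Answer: 89149/25735320 ≈ 0.0034641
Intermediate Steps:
Q(n, c) = (1 + c)*(c + n)
Z(j) = j*(2*j + 2*j**2) (Z(j) = j*(j + j + j**2 + j*j) = j*(j + j + j**2 + j**2) = j*(2*j + 2*j**2))
89149/Z(234) = 89149/((2*234**2*(1 + 234))) = 89149/((2*54756*235)) = 89149/25735320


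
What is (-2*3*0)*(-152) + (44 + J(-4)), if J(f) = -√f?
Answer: 44 - 2*I ≈ 44.0 - 2.0*I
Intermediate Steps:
(-2*3*0)*(-152) + (44 + J(-4)) = (-2*3*0)*(-152) + (44 - √(-4)) = -6*0*(-152) + (44 - 2*I) = 0*(-152) + (44 - 2*I) = 0 + (44 - 2*I) = 44 - 2*I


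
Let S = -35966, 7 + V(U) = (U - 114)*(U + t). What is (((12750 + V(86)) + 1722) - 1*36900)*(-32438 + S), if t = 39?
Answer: 1774057740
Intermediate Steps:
V(U) = -7 + (-114 + U)*(39 + U) (V(U) = -7 + (U - 114)*(U + 39) = -7 + (-114 + U)*(39 + U))
(((12750 + V(86)) + 1722) - 1*36900)*(-32438 + S) = (((12750 + (-4453 + 86**2 - 75*86)) + 1722) - 1*36900)*(-32438 - 35966) = (((12750 + (-4453 + 7396 - 6450)) + 1722) - 36900)*(-68404) = (((12750 - 3507) + 1722) - 36900)*(-68404) = ((9243 + 1722) - 36900)*(-68404) = (10965 - 36900)*(-68404) = -25935*(-68404) = 1774057740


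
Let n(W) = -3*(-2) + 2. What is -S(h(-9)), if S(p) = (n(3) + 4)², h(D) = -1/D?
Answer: -144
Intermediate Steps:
n(W) = 8 (n(W) = 6 + 2 = 8)
S(p) = 144 (S(p) = (8 + 4)² = 12² = 144)
-S(h(-9)) = -1*144 = -144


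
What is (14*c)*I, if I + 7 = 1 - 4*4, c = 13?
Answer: -4004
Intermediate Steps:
I = -22 (I = -7 + (1 - 4*4) = -7 + (1 - 16) = -7 - 15 = -22)
(14*c)*I = (14*13)*(-22) = 182*(-22) = -4004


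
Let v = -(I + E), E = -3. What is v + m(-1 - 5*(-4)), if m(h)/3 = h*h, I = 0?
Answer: 1086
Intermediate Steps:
m(h) = 3*h² (m(h) = 3*(h*h) = 3*h²)
v = 3 (v = -(0 - 3) = -1*(-3) = 3)
v + m(-1 - 5*(-4)) = 3 + 3*(-1 - 5*(-4))² = 3 + 3*(-1 + 20)² = 3 + 3*19² = 3 + 3*361 = 3 + 1083 = 1086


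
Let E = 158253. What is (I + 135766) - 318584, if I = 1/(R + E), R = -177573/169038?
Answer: -1630163306133500/8916864347 ≈ -1.8282e+5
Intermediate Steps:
R = -59191/56346 (R = -177573*1/169038 = -59191/56346 ≈ -1.0505)
I = 56346/8916864347 (I = 1/(-59191/56346 + 158253) = 1/(8916864347/56346) = 56346/8916864347 ≈ 6.3190e-6)
(I + 135766) - 318584 = (56346/8916864347 + 135766) - 318584 = 1210607004991148/8916864347 - 318584 = -1630163306133500/8916864347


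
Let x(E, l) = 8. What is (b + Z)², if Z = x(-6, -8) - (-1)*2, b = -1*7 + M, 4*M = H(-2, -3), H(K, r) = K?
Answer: 25/4 ≈ 6.2500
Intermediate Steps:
M = -½ (M = (¼)*(-2) = -½ ≈ -0.50000)
b = -15/2 (b = -1*7 - ½ = -7 - ½ = -15/2 ≈ -7.5000)
Z = 10 (Z = 8 - (-1)*2 = 8 - 1*(-2) = 8 + 2 = 10)
(b + Z)² = (-15/2 + 10)² = (5/2)² = 25/4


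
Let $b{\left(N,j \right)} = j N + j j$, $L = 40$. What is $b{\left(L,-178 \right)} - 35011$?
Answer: $-10447$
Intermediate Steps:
$b{\left(N,j \right)} = j^{2} + N j$ ($b{\left(N,j \right)} = N j + j^{2} = j^{2} + N j$)
$b{\left(L,-178 \right)} - 35011 = - 178 \left(40 - 178\right) - 35011 = \left(-178\right) \left(-138\right) - 35011 = 24564 - 35011 = -10447$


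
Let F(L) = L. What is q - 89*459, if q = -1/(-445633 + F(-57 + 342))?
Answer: -18192911147/445348 ≈ -40851.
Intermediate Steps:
q = 1/445348 (q = -1/(-445633 + (-57 + 342)) = -1/(-445633 + 285) = -1/(-445348) = -1*(-1/445348) = 1/445348 ≈ 2.2454e-6)
q - 89*459 = 1/445348 - 89*459 = 1/445348 - 40851 = -18192911147/445348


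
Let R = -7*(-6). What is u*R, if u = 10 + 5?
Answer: 630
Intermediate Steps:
u = 15
R = 42
u*R = 15*42 = 630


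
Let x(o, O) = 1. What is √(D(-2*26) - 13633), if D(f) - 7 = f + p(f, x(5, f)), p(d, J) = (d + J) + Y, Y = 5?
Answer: 2*I*√3431 ≈ 117.15*I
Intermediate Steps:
p(d, J) = 5 + J + d (p(d, J) = (d + J) + 5 = (J + d) + 5 = 5 + J + d)
D(f) = 13 + 2*f (D(f) = 7 + (f + (5 + 1 + f)) = 7 + (f + (6 + f)) = 7 + (6 + 2*f) = 13 + 2*f)
√(D(-2*26) - 13633) = √((13 + 2*(-2*26)) - 13633) = √((13 + 2*(-52)) - 13633) = √((13 - 104) - 13633) = √(-91 - 13633) = √(-13724) = 2*I*√3431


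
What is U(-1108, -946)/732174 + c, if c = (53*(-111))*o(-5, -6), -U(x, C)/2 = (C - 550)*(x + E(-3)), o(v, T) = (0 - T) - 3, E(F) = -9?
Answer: -6462740495/366087 ≈ -17654.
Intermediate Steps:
o(v, T) = -3 - T (o(v, T) = -T - 3 = -3 - T)
U(x, C) = -2*(-550 + C)*(-9 + x) (U(x, C) = -2*(C - 550)*(x - 9) = -2*(-550 + C)*(-9 + x))
c = -17649 (c = (53*(-111))*(-3 - 1*(-6)) = -5883*(-3 + 6) = -5883*3 = -17649)
U(-1108, -946)/732174 + c = (-9900 + 18*(-946) + 1100*(-1108) - 2*(-946)*(-1108))/732174 - 17649 = (-9900 - 17028 - 1218800 - 2096336)*(1/732174) - 17649 = -3342064*1/732174 - 17649 = -1671032/366087 - 17649 = -6462740495/366087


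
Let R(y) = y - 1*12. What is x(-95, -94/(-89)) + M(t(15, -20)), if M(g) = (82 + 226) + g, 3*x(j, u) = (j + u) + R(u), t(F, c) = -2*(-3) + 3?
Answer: 75304/267 ≈ 282.04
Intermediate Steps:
R(y) = -12 + y (R(y) = y - 12 = -12 + y)
t(F, c) = 9 (t(F, c) = 6 + 3 = 9)
x(j, u) = -4 + j/3 + 2*u/3 (x(j, u) = ((j + u) + (-12 + u))/3 = (-12 + j + 2*u)/3 = -4 + j/3 + 2*u/3)
M(g) = 308 + g
x(-95, -94/(-89)) + M(t(15, -20)) = (-4 + (1/3)*(-95) + 2*(-94/(-89))/3) + (308 + 9) = (-4 - 95/3 + 2*(-94*(-1/89))/3) + 317 = (-4 - 95/3 + (2/3)*(94/89)) + 317 = (-4 - 95/3 + 188/267) + 317 = -9335/267 + 317 = 75304/267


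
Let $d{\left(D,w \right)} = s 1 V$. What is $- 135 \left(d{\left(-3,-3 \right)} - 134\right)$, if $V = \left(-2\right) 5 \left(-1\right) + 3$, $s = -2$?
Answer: $21600$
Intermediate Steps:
$V = 13$ ($V = \left(-10\right) \left(-1\right) + 3 = 10 + 3 = 13$)
$d{\left(D,w \right)} = -26$ ($d{\left(D,w \right)} = \left(-2\right) 1 \cdot 13 = \left(-2\right) 13 = -26$)
$- 135 \left(d{\left(-3,-3 \right)} - 134\right) = - 135 \left(-26 - 134\right) = \left(-135\right) \left(-160\right) = 21600$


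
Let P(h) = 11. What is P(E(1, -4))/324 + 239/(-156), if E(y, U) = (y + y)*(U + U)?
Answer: -3155/2106 ≈ -1.4981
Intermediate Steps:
E(y, U) = 4*U*y (E(y, U) = (2*y)*(2*U) = 4*U*y)
P(E(1, -4))/324 + 239/(-156) = 11/324 + 239/(-156) = 11*(1/324) + 239*(-1/156) = 11/324 - 239/156 = -3155/2106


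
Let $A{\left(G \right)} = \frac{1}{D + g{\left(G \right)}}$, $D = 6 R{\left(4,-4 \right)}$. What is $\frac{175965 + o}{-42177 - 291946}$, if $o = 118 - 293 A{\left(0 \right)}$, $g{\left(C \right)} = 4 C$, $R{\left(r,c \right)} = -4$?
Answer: $- \frac{4226285}{8018952} \approx -0.52704$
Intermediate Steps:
$D = -24$ ($D = 6 \left(-4\right) = -24$)
$A{\left(G \right)} = \frac{1}{-24 + 4 G}$
$o = \frac{3125}{24}$ ($o = 118 - 293 \frac{1}{4 \left(-6 + 0\right)} = 118 - 293 \frac{1}{4 \left(-6\right)} = 118 - 293 \cdot \frac{1}{4} \left(- \frac{1}{6}\right) = 118 - - \frac{293}{24} = 118 + \frac{293}{24} = \frac{3125}{24} \approx 130.21$)
$\frac{175965 + o}{-42177 - 291946} = \frac{175965 + \frac{3125}{24}}{-42177 - 291946} = \frac{4226285}{24 \left(-334123\right)} = \frac{4226285}{24} \left(- \frac{1}{334123}\right) = - \frac{4226285}{8018952}$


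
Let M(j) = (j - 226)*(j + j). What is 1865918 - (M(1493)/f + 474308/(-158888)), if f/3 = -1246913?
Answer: 277256667579535811/148589634558 ≈ 1.8659e+6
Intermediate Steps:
f = -3740739 (f = 3*(-1246913) = -3740739)
M(j) = 2*j*(-226 + j) (M(j) = (-226 + j)*(2*j) = 2*j*(-226 + j))
1865918 - (M(1493)/f + 474308/(-158888)) = 1865918 - ((2*1493*(-226 + 1493))/(-3740739) + 474308/(-158888)) = 1865918 - ((2*1493*1267)*(-1/3740739) + 474308*(-1/158888)) = 1865918 - (3783262*(-1/3740739) - 118577/39722) = 1865918 - (-3783262/3740739 - 118577/39722) = 1865918 - 1*(-593844341567/148589634558) = 1865918 + 593844341567/148589634558 = 277256667579535811/148589634558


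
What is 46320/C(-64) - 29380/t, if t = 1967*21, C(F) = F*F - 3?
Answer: 1793087900/169069551 ≈ 10.606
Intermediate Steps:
C(F) = -3 + F² (C(F) = F² - 3 = -3 + F²)
t = 41307
46320/C(-64) - 29380/t = 46320/(-3 + (-64)²) - 29380/41307 = 46320/(-3 + 4096) - 29380*1/41307 = 46320/4093 - 29380/41307 = 1793087900/169069551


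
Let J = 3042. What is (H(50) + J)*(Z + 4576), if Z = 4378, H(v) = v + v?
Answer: 28133468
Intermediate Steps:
H(v) = 2*v
(H(50) + J)*(Z + 4576) = (2*50 + 3042)*(4378 + 4576) = (100 + 3042)*8954 = 3142*8954 = 28133468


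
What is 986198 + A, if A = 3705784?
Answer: 4691982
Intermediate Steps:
986198 + A = 986198 + 3705784 = 4691982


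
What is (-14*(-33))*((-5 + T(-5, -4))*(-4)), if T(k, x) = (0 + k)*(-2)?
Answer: -9240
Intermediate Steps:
T(k, x) = -2*k (T(k, x) = k*(-2) = -2*k)
(-14*(-33))*((-5 + T(-5, -4))*(-4)) = (-14*(-33))*((-5 - 2*(-5))*(-4)) = 462*((-5 + 10)*(-4)) = 462*(5*(-4)) = 462*(-20) = -9240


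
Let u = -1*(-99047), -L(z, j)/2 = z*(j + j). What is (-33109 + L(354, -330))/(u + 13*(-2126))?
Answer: 434171/71409 ≈ 6.0801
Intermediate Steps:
L(z, j) = -4*j*z (L(z, j) = -2*z*(j + j) = -2*z*2*j = -4*j*z)
u = 99047
(-33109 + L(354, -330))/(u + 13*(-2126)) = (-33109 - 4*(-330)*354)/(99047 + 13*(-2126)) = (-33109 + 467280)/(99047 - 27638) = 434171/71409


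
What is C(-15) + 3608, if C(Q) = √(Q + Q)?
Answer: 3608 + I*√30 ≈ 3608.0 + 5.4772*I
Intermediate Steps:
C(Q) = √2*√Q (C(Q) = √(2*Q) = √2*√Q)
C(-15) + 3608 = √2*√(-15) + 3608 = √2*(I*√15) + 3608 = I*√30 + 3608 = 3608 + I*√30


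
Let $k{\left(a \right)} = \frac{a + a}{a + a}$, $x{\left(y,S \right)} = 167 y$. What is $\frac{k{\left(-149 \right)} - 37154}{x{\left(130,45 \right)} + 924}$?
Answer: $- \frac{37153}{22634} \approx -1.6415$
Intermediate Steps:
$k{\left(a \right)} = 1$ ($k{\left(a \right)} = \frac{2 a}{2 a} = 2 a \frac{1}{2 a} = 1$)
$\frac{k{\left(-149 \right)} - 37154}{x{\left(130,45 \right)} + 924} = \frac{1 - 37154}{167 \cdot 130 + 924} = - \frac{37153}{21710 + 924} = - \frac{37153}{22634}$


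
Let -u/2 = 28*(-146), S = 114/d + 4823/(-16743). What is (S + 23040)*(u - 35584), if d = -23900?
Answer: -21057375068401832/33346475 ≈ -6.3147e+8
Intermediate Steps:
S = -58589201/200078850 (S = 114/(-23900) + 4823/(-16743) = 114*(-1/23900) + 4823*(-1/16743) = -57/11950 - 4823/16743 = -58589201/200078850 ≈ -0.29283)
u = 8176 (u = -56*(-146) = -2*(-4088) = 8176)
(S + 23040)*(u - 35584) = (-58589201/200078850 + 23040)*(8176 - 35584) = (4609758114799/200078850)*(-27408) = -21057375068401832/33346475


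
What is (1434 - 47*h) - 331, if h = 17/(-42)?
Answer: 47125/42 ≈ 1122.0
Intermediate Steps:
h = -17/42 (h = 17*(-1/42) = -17/42 ≈ -0.40476)
(1434 - 47*h) - 331 = (1434 - 47*(-17/42)) - 331 = (1434 + 799/42) - 331 = 61027/42 - 331 = 47125/42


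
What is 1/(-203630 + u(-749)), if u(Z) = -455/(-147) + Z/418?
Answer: -8778/1787452699 ≈ -4.9109e-6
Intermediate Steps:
u(Z) = 65/21 + Z/418 (u(Z) = -455*(-1/147) + Z*(1/418) = 65/21 + Z/418)
1/(-203630 + u(-749)) = 1/(-203630 + (65/21 + (1/418)*(-749))) = 1/(-203630 + (65/21 - 749/418)) = 1/(-203630 + 11441/8778) = 1/(-1787452699/8778) = -8778/1787452699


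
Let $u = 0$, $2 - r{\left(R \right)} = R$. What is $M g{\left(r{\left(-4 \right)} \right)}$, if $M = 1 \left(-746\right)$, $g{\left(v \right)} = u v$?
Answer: $0$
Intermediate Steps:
$r{\left(R \right)} = 2 - R$
$g{\left(v \right)} = 0$ ($g{\left(v \right)} = 0 v = 0$)
$M = -746$
$M g{\left(r{\left(-4 \right)} \right)} = \left(-746\right) 0 = 0$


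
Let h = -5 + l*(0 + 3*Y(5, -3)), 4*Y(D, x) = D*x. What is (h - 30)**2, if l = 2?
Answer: 13225/4 ≈ 3306.3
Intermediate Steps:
Y(D, x) = D*x/4 (Y(D, x) = (D*x)/4 = D*x/4)
h = -55/2 (h = -5 + 2*(0 + 3*((1/4)*5*(-3))) = -5 + 2*(0 + 3*(-15/4)) = -5 + 2*(0 - 45/4) = -5 + 2*(-45/4) = -5 - 45/2 = -55/2 ≈ -27.500)
(h - 30)**2 = (-55/2 - 30)**2 = (-115/2)**2 = 13225/4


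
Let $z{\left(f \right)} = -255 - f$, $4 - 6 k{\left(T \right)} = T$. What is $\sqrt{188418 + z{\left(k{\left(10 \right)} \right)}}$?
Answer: $2 \sqrt{47041} \approx 433.78$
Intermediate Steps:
$k{\left(T \right)} = \frac{2}{3} - \frac{T}{6}$
$\sqrt{188418 + z{\left(k{\left(10 \right)} \right)}} = \sqrt{188418 - \left(\frac{767}{3} - \frac{5}{3}\right)} = \sqrt{188418 - 254} = \sqrt{188164} = 2 \sqrt{47041}$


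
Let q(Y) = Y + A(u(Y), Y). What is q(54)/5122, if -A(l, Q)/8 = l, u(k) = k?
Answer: -189/2561 ≈ -0.073799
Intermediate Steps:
A(l, Q) = -8*l
q(Y) = -7*Y (q(Y) = Y - 8*Y = -7*Y)
q(54)/5122 = -7*54/5122 = -378*1/5122 = -189/2561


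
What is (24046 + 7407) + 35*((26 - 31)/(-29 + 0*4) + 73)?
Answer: 986407/29 ≈ 34014.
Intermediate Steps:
(24046 + 7407) + 35*((26 - 31)/(-29 + 0*4) + 73) = 31453 + 35*(-5/(-29 + 0) + 73) = 31453 + 35*(-5/(-29) + 73) = 31453 + 35*(-5*(-1/29) + 73) = 31453 + 35*(5/29 + 73) = 31453 + 35*(2122/29) = 31453 + 74270/29 = 986407/29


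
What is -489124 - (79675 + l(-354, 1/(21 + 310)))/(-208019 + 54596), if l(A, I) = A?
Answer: -75042792131/153423 ≈ -4.8912e+5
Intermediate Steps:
-489124 - (79675 + l(-354, 1/(21 + 310)))/(-208019 + 54596) = -489124 - (79675 - 354)/(-208019 + 54596) = -489124 - 79321/(-153423) = -489124 - 79321*(-1)/153423 = -489124 - 1*(-79321/153423) = -489124 + 79321/153423 = -75042792131/153423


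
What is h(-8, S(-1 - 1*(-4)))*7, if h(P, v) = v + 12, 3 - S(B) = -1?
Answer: 112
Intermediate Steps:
S(B) = 4 (S(B) = 3 - 1*(-1) = 3 + 1 = 4)
h(P, v) = 12 + v
h(-8, S(-1 - 1*(-4)))*7 = (12 + 4)*7 = 16*7 = 112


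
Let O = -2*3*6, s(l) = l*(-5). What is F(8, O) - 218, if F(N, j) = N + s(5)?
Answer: -235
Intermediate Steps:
s(l) = -5*l
O = -36 (O = -6*6 = -36)
F(N, j) = -25 + N (F(N, j) = N - 5*5 = N - 25 = -25 + N)
F(8, O) - 218 = (-25 + 8) - 218 = -17 - 218 = -235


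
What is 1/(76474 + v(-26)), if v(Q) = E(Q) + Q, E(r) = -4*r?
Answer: 1/76552 ≈ 1.3063e-5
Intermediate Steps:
v(Q) = -3*Q (v(Q) = -4*Q + Q = -3*Q)
1/(76474 + v(-26)) = 1/(76474 - 3*(-26)) = 1/(76474 + 78) = 1/76552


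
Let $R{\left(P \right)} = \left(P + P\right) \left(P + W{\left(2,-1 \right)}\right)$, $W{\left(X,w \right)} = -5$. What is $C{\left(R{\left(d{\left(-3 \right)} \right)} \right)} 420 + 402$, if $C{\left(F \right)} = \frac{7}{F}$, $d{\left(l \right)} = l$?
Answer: $\frac{1853}{4} \approx 463.25$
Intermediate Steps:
$R{\left(P \right)} = 2 P \left(-5 + P\right)$ ($R{\left(P \right)} = \left(P + P\right) \left(P - 5\right) = 2 P \left(-5 + P\right)$)
$C{\left(R{\left(d{\left(-3 \right)} \right)} \right)} 420 + 402 = \frac{7}{2 \left(-3\right) \left(-5 - 3\right)} 420 + 402 = \frac{7}{2 \left(-3\right) \left(-8\right)} 420 + 402 = \frac{7}{48} \cdot 420 + 402 = \frac{245}{4} + 402 = \frac{1853}{4}$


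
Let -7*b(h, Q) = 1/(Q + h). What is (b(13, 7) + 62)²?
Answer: 75325041/19600 ≈ 3843.1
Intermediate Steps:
b(h, Q) = -1/(7*(Q + h))
(b(13, 7) + 62)² = (-1/(7*7 + 7*13) + 62)² = (-1/(49 + 91) + 62)² = (-1/140 + 62)² = (8679/140)² = 75325041/19600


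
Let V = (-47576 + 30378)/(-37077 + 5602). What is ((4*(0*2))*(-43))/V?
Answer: 0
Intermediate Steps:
V = 17198/31475 (V = -17198/(-31475) = -17198*(-1/31475) = 17198/31475 ≈ 0.54640)
((4*(0*2))*(-43))/V = ((4*(0*2))*(-43))/(17198/31475) = ((4*0)*(-43))*(31475/17198) = (0*(-43))*(31475/17198) = 0*(31475/17198) = 0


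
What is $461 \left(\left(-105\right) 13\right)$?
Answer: $-629265$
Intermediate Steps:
$461 \left(\left(-105\right) 13\right) = 461 \left(-1365\right) = -629265$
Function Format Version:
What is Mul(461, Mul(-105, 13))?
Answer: -629265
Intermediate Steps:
Mul(461, Mul(-105, 13)) = Mul(461, -1365) = -629265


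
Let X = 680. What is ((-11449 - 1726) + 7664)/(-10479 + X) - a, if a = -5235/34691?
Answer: 242479866/339937109 ≈ 0.71331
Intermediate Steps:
a = -5235/34691 (a = -5235*1/34691 = -5235/34691 ≈ -0.15090)
((-11449 - 1726) + 7664)/(-10479 + X) - a = ((-11449 - 1726) + 7664)/(-10479 + 680) - 1*(-5235/34691) = (-13175 + 7664)/(-9799) + 5235/34691 = -5511*(-1/9799) + 5235/34691 = 5511/9799 + 5235/34691 = 242479866/339937109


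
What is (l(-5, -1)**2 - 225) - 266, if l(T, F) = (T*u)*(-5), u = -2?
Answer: 2009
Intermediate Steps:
l(T, F) = 10*T (l(T, F) = (T*(-2))*(-5) = -2*T*(-5) = 10*T)
(l(-5, -1)**2 - 225) - 266 = ((10*(-5))**2 - 225) - 266 = ((-50)**2 - 225) - 266 = (2500 - 225) - 266 = 2275 - 266 = 2009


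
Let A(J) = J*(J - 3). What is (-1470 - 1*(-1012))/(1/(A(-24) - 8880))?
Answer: 3770256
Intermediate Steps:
A(J) = J*(-3 + J)
(-1470 - 1*(-1012))/(1/(A(-24) - 8880)) = (-1470 - 1*(-1012))/(1/(-24*(-3 - 24) - 8880)) = (-1470 + 1012)/(1/(-24*(-27) - 8880)) = -458/(1/(648 - 8880)) = -458/(1/(-8232)) = -458/(-1/8232) = -458*(-8232) = 3770256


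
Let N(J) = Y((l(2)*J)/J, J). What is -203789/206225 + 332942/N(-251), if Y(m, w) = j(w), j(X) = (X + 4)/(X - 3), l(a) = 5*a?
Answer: 17439834507417/50937575 ≈ 3.4238e+5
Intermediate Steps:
j(X) = (4 + X)/(-3 + X)
Y(m, w) = (4 + w)/(-3 + w)
N(J) = (4 + J)/(-3 + J)
-203789/206225 + 332942/N(-251) = -203789/206225 + 332942/(((4 - 251)/(-3 - 251))) = -203789*1/206225 + 332942/((-247/(-254))) = -203789/206225 + 332942/((-1/254*(-247))) = -203789/206225 + 332942/(247/254) = -203789/206225 + 332942*(254/247) = -203789/206225 + 84567268/247 = 17439834507417/50937575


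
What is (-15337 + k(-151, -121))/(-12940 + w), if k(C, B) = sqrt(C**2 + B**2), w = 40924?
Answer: -15337/27984 + sqrt(37442)/27984 ≈ -0.54115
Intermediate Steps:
k(C, B) = sqrt(B**2 + C**2)
(-15337 + k(-151, -121))/(-12940 + w) = (-15337 + sqrt((-121)**2 + (-151)**2))/(-12940 + 40924) = (-15337 + sqrt(14641 + 22801))/27984 = (-15337 + sqrt(37442))*(1/27984) = -15337/27984 + sqrt(37442)/27984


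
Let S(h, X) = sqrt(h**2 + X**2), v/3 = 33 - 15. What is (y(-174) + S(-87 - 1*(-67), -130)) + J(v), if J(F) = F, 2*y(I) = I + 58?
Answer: -4 + 10*sqrt(173) ≈ 127.53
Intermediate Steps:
v = 54 (v = 3*(33 - 15) = 3*18 = 54)
y(I) = 29 + I/2 (y(I) = (I + 58)/2 = (58 + I)/2 = 29 + I/2)
S(h, X) = sqrt(X**2 + h**2)
(y(-174) + S(-87 - 1*(-67), -130)) + J(v) = ((29 + (1/2)*(-174)) + sqrt((-130)**2 + (-87 - 1*(-67))**2)) + 54 = ((29 - 87) + sqrt(16900 + (-87 + 67)**2)) + 54 = (-58 + sqrt(16900 + (-20)**2)) + 54 = (-58 + sqrt(16900 + 400)) + 54 = (-58 + sqrt(17300)) + 54 = (-58 + 10*sqrt(173)) + 54 = -4 + 10*sqrt(173)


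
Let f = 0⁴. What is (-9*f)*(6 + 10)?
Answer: 0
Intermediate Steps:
f = 0
(-9*f)*(6 + 10) = (-9*0)*(6 + 10) = 0*16 = 0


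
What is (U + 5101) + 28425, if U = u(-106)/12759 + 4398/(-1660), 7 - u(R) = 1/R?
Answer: 9407798999416/280634205 ≈ 33523.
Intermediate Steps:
u(R) = 7 - 1/R
U = -743357414/280634205 (U = (7 - 1/(-106))/12759 + 4398/(-1660) = (7 - 1*(-1/106))*(1/12759) + 4398*(-1/1660) = (7 + 1/106)*(1/12759) - 2199/830 = (743/106)*(1/12759) - 2199/830 = 743/1352454 - 2199/830 = -743357414/280634205 ≈ -2.6488)
(U + 5101) + 28425 = (-743357414/280634205 + 5101) + 28425 = 1430771722291/280634205 + 28425 = 9407798999416/280634205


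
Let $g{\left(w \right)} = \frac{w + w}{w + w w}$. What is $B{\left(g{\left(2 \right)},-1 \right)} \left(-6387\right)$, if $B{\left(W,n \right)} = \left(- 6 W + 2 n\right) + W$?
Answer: $34064$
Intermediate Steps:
$g{\left(w \right)} = \frac{2 w}{w + w^{2}}$
$B{\left(W,n \right)} = - 5 W + 2 n$
$B{\left(g{\left(2 \right)},-1 \right)} \left(-6387\right) = \left(- 5 \frac{2}{1 + 2} + 2 \left(-1\right)\right) \left(-6387\right) = \left(- 5 \cdot \frac{2}{3} - 2\right) \left(-6387\right) = \left(- 5 \cdot 2 \cdot \frac{1}{3} - 2\right) \left(-6387\right) = \left(\left(-5\right) \frac{2}{3} - 2\right) \left(-6387\right) = \left(- \frac{10}{3} - 2\right) \left(-6387\right) = \left(- \frac{16}{3}\right) \left(-6387\right) = 34064$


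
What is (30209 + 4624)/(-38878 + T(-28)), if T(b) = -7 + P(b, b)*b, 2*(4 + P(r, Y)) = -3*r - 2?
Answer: -11611/13307 ≈ -0.87255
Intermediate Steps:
P(r, Y) = -5 - 3*r/2 (P(r, Y) = -4 + (-3*r - 2)/2 = -4 + (-2 - 3*r)/2 = -4 + (-1 - 3*r/2) = -5 - 3*r/2)
T(b) = -7 + b*(-5 - 3*b/2) (T(b) = -7 + (-5 - 3*b/2)*b = -7 + b*(-5 - 3*b/2))
(30209 + 4624)/(-38878 + T(-28)) = (30209 + 4624)/(-38878 + (-7 - ½*(-28)*(10 + 3*(-28)))) = 34833/(-38878 + (-7 - ½*(-28)*(10 - 84))) = 34833/(-38878 + (-7 - ½*(-28)*(-74))) = 34833/(-38878 + (-7 - 1036)) = 34833/(-38878 - 1043) = 34833/(-39921) = 34833*(-1/39921) = -11611/13307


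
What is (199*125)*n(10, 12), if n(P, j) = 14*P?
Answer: 3482500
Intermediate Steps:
(199*125)*n(10, 12) = (199*125)*(14*10) = 24875*140 = 3482500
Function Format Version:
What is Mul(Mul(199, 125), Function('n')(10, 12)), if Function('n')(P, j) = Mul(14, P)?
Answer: 3482500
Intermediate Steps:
Mul(Mul(199, 125), Function('n')(10, 12)) = Mul(Mul(199, 125), Mul(14, 10)) = Mul(24875, 140) = 3482500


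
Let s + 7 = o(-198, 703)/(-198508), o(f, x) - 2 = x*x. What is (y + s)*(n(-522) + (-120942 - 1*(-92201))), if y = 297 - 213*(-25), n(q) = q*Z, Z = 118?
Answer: -100647000016433/198508 ≈ -5.0702e+8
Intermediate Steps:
n(q) = 118*q (n(q) = q*118 = 118*q)
o(f, x) = 2 + x**2 (o(f, x) = 2 + x*x = 2 + x**2)
y = 5622 (y = 297 + 5325 = 5622)
s = -1883767/198508 (s = -7 + (2 + 703**2)/(-198508) = -7 + (2 + 494209)*(-1/198508) = -7 + 494211*(-1/198508) = -7 - 494211/198508 = -1883767/198508 ≈ -9.4896)
(y + s)*(n(-522) + (-120942 - 1*(-92201))) = (5622 - 1883767/198508)*(118*(-522) + (-120942 - 1*(-92201))) = 1114128209*(-61596 + (-120942 + 92201))/198508 = 1114128209*(-61596 - 28741)/198508 = (1114128209/198508)*(-90337) = -100647000016433/198508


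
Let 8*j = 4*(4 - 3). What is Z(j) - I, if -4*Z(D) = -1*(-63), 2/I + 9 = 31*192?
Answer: -374417/23772 ≈ -15.750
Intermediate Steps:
j = ½ (j = (4*(4 - 3))/8 = (4*1)/8 = (⅛)*4 = ½ ≈ 0.50000)
I = 2/5943 (I = 2/(-9 + 31*192) = 2/(-9 + 5952) = 2/5943 ≈ 0.00033653)
Z(D) = -63/4 (Z(D) = -(-1)*(-63)/4 = -¼*63 = -63/4)
Z(j) - I = -63/4 - 1*2/5943 = -63/4 - 2/5943 = -374417/23772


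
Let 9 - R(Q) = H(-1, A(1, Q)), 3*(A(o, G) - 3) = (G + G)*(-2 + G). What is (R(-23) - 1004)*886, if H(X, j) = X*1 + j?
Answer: -3668926/3 ≈ -1.2230e+6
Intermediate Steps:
A(o, G) = 3 + 2*G*(-2 + G)/3 (A(o, G) = 3 + ((G + G)*(-2 + G))/3 = 3 + ((2*G)*(-2 + G))/3 = 3 + (2*G*(-2 + G))/3 = 3 + 2*G*(-2 + G)/3)
H(X, j) = X + j
R(Q) = 7 - 2*Q**2/3 + 4*Q/3 (R(Q) = 9 - (-1 + (3 - 4*Q/3 + 2*Q**2/3)) = 9 - (2 - 4*Q/3 + 2*Q**2/3) = 9 + (-2 - 2*Q**2/3 + 4*Q/3) = 7 - 2*Q**2/3 + 4*Q/3)
(R(-23) - 1004)*886 = ((7 - 2/3*(-23)**2 + (4/3)*(-23)) - 1004)*886 = ((7 - 2/3*529 - 92/3) - 1004)*886 = ((7 - 1058/3 - 92/3) - 1004)*886 = (-1129/3 - 1004)*886 = -4141/3*886 = -3668926/3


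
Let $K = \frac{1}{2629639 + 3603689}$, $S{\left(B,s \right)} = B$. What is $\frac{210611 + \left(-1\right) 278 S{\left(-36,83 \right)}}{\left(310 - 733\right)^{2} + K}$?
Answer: $\frac{196455798576}{159331877959} \approx 1.233$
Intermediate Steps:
$K = \frac{1}{6233328} \approx 1.6043 \cdot 10^{-7}$
$\frac{210611 + \left(-1\right) 278 S{\left(-36,83 \right)}}{\left(310 - 733\right)^{2} + K} = \frac{210611 + \left(-1\right) 278 \left(-36\right)}{\left(310 - 733\right)^{2} + \frac{1}{6233328}} = \frac{210611 - -10008}{\left(-423\right)^{2} + \frac{1}{6233328}} = \frac{210611 + 10008}{178929 + \frac{1}{6233328}} = \frac{220619}{\frac{1115323145713}{6233328}} = 220619 \cdot \frac{6233328}{1115323145713} = \frac{196455798576}{159331877959}$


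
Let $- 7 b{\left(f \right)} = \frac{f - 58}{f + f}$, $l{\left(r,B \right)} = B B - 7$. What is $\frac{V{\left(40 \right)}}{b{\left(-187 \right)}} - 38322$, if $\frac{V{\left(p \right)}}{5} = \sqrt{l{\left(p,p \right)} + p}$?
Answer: $-38322 - \frac{374 \sqrt{1633}}{7} \approx -40481.0$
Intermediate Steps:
$l{\left(r,B \right)} = -7 + B^{2}$ ($l{\left(r,B \right)} = B^{2} - 7 = -7 + B^{2}$)
$b{\left(f \right)} = - \frac{-58 + f}{14 f}$ ($b{\left(f \right)} = - \frac{\left(f - 58\right) \frac{1}{f + f}}{7} = - \frac{\left(-58 + f\right) \frac{1}{2 f}}{7} = - \frac{\frac{1}{2} \frac{1}{f} \left(-58 + f\right)}{7} = - \frac{-58 + f}{14 f}$)
$V{\left(p \right)} = 5 \sqrt{-7 + p + p^{2}}$ ($V{\left(p \right)} = 5 \sqrt{\left(-7 + p^{2}\right) + p} = 5 \sqrt{-7 + p + p^{2}}$)
$\frac{V{\left(40 \right)}}{b{\left(-187 \right)}} - 38322 = \frac{5 \sqrt{-7 + 40 + 40^{2}}}{\frac{1}{14} \frac{1}{-187} \left(58 - -187\right)} - 38322 = \frac{5 \sqrt{-7 + 40 + 1600}}{\frac{1}{14} \left(- \frac{1}{187}\right) \left(58 + 187\right)} - 38322 = \frac{5 \sqrt{1633}}{\frac{1}{14} \left(- \frac{1}{187}\right) 245} - 38322 = \frac{5 \sqrt{1633}}{- \frac{35}{374}} - 38322 = 5 \sqrt{1633} \left(- \frac{374}{35}\right) - 38322 = - \frac{374 \sqrt{1633}}{7} - 38322 = -38322 - \frac{374 \sqrt{1633}}{7}$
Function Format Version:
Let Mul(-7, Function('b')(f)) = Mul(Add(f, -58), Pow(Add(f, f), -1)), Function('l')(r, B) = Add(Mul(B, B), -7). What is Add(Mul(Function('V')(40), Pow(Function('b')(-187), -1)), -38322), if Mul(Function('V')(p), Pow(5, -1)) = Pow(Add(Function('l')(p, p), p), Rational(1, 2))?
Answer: Add(-38322, Mul(Rational(-374, 7), Pow(1633, Rational(1, 2)))) ≈ -40481.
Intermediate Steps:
Function('l')(r, B) = Add(-7, Pow(B, 2)) (Function('l')(r, B) = Add(Pow(B, 2), -7) = Add(-7, Pow(B, 2)))
Function('b')(f) = Mul(Rational(-1, 14), Pow(f, -1), Add(-58, f)) (Function('b')(f) = Mul(Rational(-1, 7), Mul(Add(f, -58), Pow(Add(f, f), -1))) = Mul(Rational(-1, 7), Mul(Add(-58, f), Pow(Mul(2, f), -1))) = Mul(Rational(-1, 7), Mul(Add(-58, f), Mul(Rational(1, 2), Pow(f, -1)))) = Mul(Rational(-1, 7), Mul(Rational(1, 2), Pow(f, -1), Add(-58, f))) = Mul(Rational(-1, 14), Pow(f, -1), Add(-58, f)))
Function('V')(p) = Mul(5, Pow(Add(-7, p, Pow(p, 2)), Rational(1, 2))) (Function('V')(p) = Mul(5, Pow(Add(Add(-7, Pow(p, 2)), p), Rational(1, 2))) = Mul(5, Pow(Add(-7, p, Pow(p, 2)), Rational(1, 2))))
Add(Mul(Function('V')(40), Pow(Function('b')(-187), -1)), -38322) = Add(Mul(Mul(5, Pow(Add(-7, 40, Pow(40, 2)), Rational(1, 2))), Pow(Mul(Rational(1, 14), Pow(-187, -1), Add(58, Mul(-1, -187))), -1)), -38322) = Add(Mul(Mul(5, Pow(Add(-7, 40, 1600), Rational(1, 2))), Pow(Mul(Rational(1, 14), Rational(-1, 187), Add(58, 187)), -1)), -38322) = Add(Mul(Mul(5, Pow(1633, Rational(1, 2))), Pow(Mul(Rational(1, 14), Rational(-1, 187), 245), -1)), -38322) = Add(Mul(Mul(5, Pow(1633, Rational(1, 2))), Pow(Rational(-35, 374), -1)), -38322) = Add(Mul(Mul(5, Pow(1633, Rational(1, 2))), Rational(-374, 35)), -38322) = Add(Mul(Rational(-374, 7), Pow(1633, Rational(1, 2))), -38322) = Add(-38322, Mul(Rational(-374, 7), Pow(1633, Rational(1, 2))))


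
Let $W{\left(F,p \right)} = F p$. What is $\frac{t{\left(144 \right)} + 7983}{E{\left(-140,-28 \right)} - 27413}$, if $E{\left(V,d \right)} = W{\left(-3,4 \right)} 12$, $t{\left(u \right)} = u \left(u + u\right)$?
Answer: $- \frac{49455}{27557} \approx -1.7946$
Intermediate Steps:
$t{\left(u \right)} = 2 u^{2}$ ($t{\left(u \right)} = u 2 u = 2 u^{2}$)
$E{\left(V,d \right)} = -144$ ($E{\left(V,d \right)} = \left(-3\right) 4 \cdot 12 = \left(-12\right) 12 = -144$)
$\frac{t{\left(144 \right)} + 7983}{E{\left(-140,-28 \right)} - 27413} = \frac{2 \cdot 144^{2} + 7983}{-144 - 27413} = \frac{2 \cdot 20736 + 7983}{-27557} = \left(41472 + 7983\right) \left(- \frac{1}{27557}\right) = 49455 \left(- \frac{1}{27557}\right) = - \frac{49455}{27557}$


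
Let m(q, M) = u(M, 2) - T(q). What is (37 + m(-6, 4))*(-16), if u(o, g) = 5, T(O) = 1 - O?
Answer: -560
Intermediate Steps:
m(q, M) = 4 + q (m(q, M) = 5 - (1 - q) = 5 + (-1 + q) = 4 + q)
(37 + m(-6, 4))*(-16) = (37 + (4 - 6))*(-16) = (37 - 2)*(-16) = 35*(-16) = -560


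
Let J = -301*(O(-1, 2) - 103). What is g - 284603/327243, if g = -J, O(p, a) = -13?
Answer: -11426301191/327243 ≈ -34917.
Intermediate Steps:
J = 34916 (J = -301*(-13 - 103) = -301*(-116) = 34916)
g = -34916 (g = -1*34916 = -34916)
g - 284603/327243 = -34916 - 284603/327243 = -11426301191/327243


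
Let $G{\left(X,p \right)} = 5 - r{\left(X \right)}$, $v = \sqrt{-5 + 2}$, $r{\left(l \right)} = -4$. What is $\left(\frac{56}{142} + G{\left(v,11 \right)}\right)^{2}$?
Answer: $\frac{444889}{5041} \approx 88.254$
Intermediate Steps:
$v = i \sqrt{3}$ ($v = \sqrt{-3} = i \sqrt{3} \approx 1.732 i$)
$G{\left(X,p \right)} = 9$ ($G{\left(X,p \right)} = 5 - -4 = 5 + 4 = 9$)
$\left(\frac{56}{142} + G{\left(v,11 \right)}\right)^{2} = \left(\frac{56}{142} + 9\right)^{2} = \left(56 \cdot \frac{1}{142} + 9\right)^{2} = \left(\frac{28}{71} + 9\right)^{2} = \left(\frac{667}{71}\right)^{2} = \frac{444889}{5041}$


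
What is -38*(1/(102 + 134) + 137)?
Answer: -614327/118 ≈ -5206.2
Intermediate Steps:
-38*(1/(102 + 134) + 137) = -38*(1/236 + 137) = -38*32333/236 = -614327/118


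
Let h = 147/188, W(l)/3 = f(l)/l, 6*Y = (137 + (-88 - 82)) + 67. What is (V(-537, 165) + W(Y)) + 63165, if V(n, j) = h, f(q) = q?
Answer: 11875731/188 ≈ 63169.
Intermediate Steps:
Y = 17/3 (Y = ((137 + (-88 - 82)) + 67)/6 = ((137 - 170) + 67)/6 = (-33 + 67)/6 = (⅙)*34 = 17/3 ≈ 5.6667)
W(l) = 3 (W(l) = 3*(l/l) = 3*1 = 3)
h = 147/188 (h = 147*(1/188) = 147/188 ≈ 0.78191)
V(n, j) = 147/188
(V(-537, 165) + W(Y)) + 63165 = (147/188 + 3) + 63165 = 711/188 + 63165 = 11875731/188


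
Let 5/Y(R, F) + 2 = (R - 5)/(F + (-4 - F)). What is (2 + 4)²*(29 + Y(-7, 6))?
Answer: 1224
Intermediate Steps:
Y(R, F) = 5/(-¾ - R/4) (Y(R, F) = 5/(-2 + (R - 5)/(F + (-4 - F))) = 5/(-2 + (-5 + R)/(-4)) = 5/(-2 + (-5 + R)*(-¼)) = 5/(-2 + (5/4 - R/4)) = 5/(-¾ - R/4))
(2 + 4)²*(29 + Y(-7, 6)) = (2 + 4)²*(29 - 20/(3 - 7)) = 6²*(29 - 20/(-4)) = 36*(29 - 20*(-¼)) = 36*(29 + 5) = 36*34 = 1224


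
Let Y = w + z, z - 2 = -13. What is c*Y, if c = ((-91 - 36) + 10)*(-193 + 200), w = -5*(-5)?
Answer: -11466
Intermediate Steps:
z = -11 (z = 2 - 13 = -11)
w = 25
Y = 14 (Y = 25 - 11 = 14)
c = -819 (c = (-127 + 10)*7 = -117*7 = -819)
c*Y = -819*14 = -11466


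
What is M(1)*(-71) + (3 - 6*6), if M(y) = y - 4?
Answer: 180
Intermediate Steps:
M(y) = -4 + y
M(1)*(-71) + (3 - 6*6) = (-4 + 1)*(-71) + (3 - 6*6) = -3*(-71) + (3 - 2*18) = 213 + (3 - 36) = 213 - 33 = 180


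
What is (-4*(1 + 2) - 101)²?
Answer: 12769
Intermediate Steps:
(-4*(1 + 2) - 101)² = (-4*3 - 101)² = (-12 - 101)² = (-113)² = 12769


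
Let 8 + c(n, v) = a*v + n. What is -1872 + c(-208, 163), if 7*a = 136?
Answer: 7552/7 ≈ 1078.9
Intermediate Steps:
a = 136/7 (a = (⅐)*136 = 136/7 ≈ 19.429)
c(n, v) = -8 + n + 136*v/7 (c(n, v) = -8 + (136*v/7 + n) = -8 + (n + 136*v/7) = -8 + n + 136*v/7)
-1872 + c(-208, 163) = -1872 + (-8 - 208 + (136/7)*163) = -1872 + (-8 - 208 + 22168/7) = -1872 + 20656/7 = 7552/7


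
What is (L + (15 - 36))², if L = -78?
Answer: 9801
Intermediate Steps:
(L + (15 - 36))² = (-78 + (15 - 36))² = (-78 - 21)² = (-99)² = 9801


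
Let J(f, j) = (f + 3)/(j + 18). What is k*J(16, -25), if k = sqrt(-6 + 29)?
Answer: -19*sqrt(23)/7 ≈ -13.017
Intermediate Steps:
k = sqrt(23) ≈ 4.7958
J(f, j) = (3 + f)/(18 + j)
k*J(16, -25) = sqrt(23)*((3 + 16)/(18 - 25)) = sqrt(23)*(19/(-7)) = sqrt(23)*(-1/7*19) = sqrt(23)*(-19/7) = -19*sqrt(23)/7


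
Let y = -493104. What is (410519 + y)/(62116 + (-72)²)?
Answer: -16517/13460 ≈ -1.2271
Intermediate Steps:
(410519 + y)/(62116 + (-72)²) = (410519 - 493104)/(62116 + (-72)²) = -82585/(62116 + 5184) = -82585/67300 = -82585*1/67300 = -16517/13460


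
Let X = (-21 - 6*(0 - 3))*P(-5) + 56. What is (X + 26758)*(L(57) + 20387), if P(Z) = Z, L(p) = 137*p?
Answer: 756470484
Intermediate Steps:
X = 71 (X = (-21 - 6*(0 - 3))*(-5) + 56 = (-21 - 6*(-3))*(-5) + 56 = (-21 - 1*(-18))*(-5) + 56 = (-21 + 18)*(-5) + 56 = -3*(-5) + 56 = 15 + 56 = 71)
(X + 26758)*(L(57) + 20387) = (71 + 26758)*(137*57 + 20387) = 26829*(7809 + 20387) = 26829*28196 = 756470484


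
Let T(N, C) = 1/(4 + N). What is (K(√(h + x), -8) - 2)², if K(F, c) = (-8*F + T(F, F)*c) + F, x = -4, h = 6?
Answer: 4950/49 + 2700*√2/49 ≈ 178.95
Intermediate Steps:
K(F, c) = -7*F + c/(4 + F) (K(F, c) = (-8*F + c/(4 + F)) + F = -7*F + c/(4 + F))
(K(√(h + x), -8) - 2)² = ((-8 - 7*√(6 - 4)*(4 + √(6 - 4)))/(4 + √(6 - 4)) - 2)² = ((-8 - 7*√2*(4 + √2))/(4 + √2) - 2)² = (-2 + (-8 - 7*√2*(4 + √2))/(4 + √2))²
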